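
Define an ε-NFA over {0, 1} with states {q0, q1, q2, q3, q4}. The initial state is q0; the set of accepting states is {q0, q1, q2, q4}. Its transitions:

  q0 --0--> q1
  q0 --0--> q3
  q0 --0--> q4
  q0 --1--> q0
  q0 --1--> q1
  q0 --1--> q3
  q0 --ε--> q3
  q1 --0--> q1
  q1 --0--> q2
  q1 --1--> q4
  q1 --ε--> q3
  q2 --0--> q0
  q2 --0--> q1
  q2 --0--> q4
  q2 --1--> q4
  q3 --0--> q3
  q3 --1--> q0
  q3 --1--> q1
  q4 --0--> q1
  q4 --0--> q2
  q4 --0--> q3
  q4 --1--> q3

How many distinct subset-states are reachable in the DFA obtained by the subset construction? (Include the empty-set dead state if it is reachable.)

7

Start state of the DFA: {q0, q3} (ε-closure of the NFA start).
{q0, q3} --0--> {q1, q3, q4}  [new]
{q0, q3} --1--> {q0, q1, q3}  [new]
{q1, q3, q4} --0--> {q1, q2, q3}  [new]
{q1, q3, q4} --1--> {q0, q1, q3, q4}  [new]
{q0, q1, q3} --0--> {q1, q2, q3, q4}  [new]
{q0, q1, q3} --1--> {q0, q1, q3, q4}  [seen]
{q1, q2, q3} --0--> {q0, q1, q2, q3, q4}  [new]
{q1, q2, q3} --1--> {q0, q1, q3, q4}  [seen]
{q0, q1, q3, q4} --0--> {q1, q2, q3, q4}  [seen]
{q0, q1, q3, q4} --1--> {q0, q1, q3, q4}  [seen]
{q1, q2, q3, q4} --0--> {q0, q1, q2, q3, q4}  [seen]
{q1, q2, q3, q4} --1--> {q0, q1, q3, q4}  [seen]
{q0, q1, q2, q3, q4} --0--> {q0, q1, q2, q3, q4}  [seen]
{q0, q1, q2, q3, q4} --1--> {q0, q1, q3, q4}  [seen]
Reachable DFA states: {q0, q3}, {q1, q3, q4}, {q0, q1, q3}, {q1, q2, q3}, {q0, q1, q3, q4}, {q1, q2, q3, q4}, {q0, q1, q2, q3, q4}.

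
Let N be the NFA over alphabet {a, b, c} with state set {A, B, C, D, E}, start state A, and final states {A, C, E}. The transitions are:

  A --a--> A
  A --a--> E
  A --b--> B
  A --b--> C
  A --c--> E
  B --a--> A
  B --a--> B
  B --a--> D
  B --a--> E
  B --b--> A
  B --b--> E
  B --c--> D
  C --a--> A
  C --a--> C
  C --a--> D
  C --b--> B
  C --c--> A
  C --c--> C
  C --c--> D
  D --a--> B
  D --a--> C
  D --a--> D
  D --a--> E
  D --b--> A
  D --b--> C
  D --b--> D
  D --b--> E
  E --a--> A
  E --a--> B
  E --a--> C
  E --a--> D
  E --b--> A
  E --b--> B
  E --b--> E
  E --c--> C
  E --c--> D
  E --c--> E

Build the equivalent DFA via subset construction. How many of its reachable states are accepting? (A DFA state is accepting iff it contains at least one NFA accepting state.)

11

Start state of the DFA: {A}.
{A} --a--> {A, E}  [new]
{A} --b--> {B, C}  [new]
{A} --c--> {E}  [new]
{A, E} --a--> {A, B, C, D, E}  [new]
{A, E} --b--> {A, B, C, E}  [new]
{A, E} --c--> {C, D, E}  [new]
{B, C} --a--> {A, B, C, D, E}  [seen]
{B, C} --b--> {A, B, E}  [new]
{B, C} --c--> {A, C, D}  [new]
{E} --a--> {A, B, C, D}  [new]
{E} --b--> {A, B, E}  [seen]
{E} --c--> {C, D, E}  [seen]
{A, B, C, D, E} --a--> {A, B, C, D, E}  [seen]
{A, B, C, D, E} --b--> {A, B, C, D, E}  [seen]
{A, B, C, D, E} --c--> {A, C, D, E}  [new]
{A, B, C, E} --a--> {A, B, C, D, E}  [seen]
{A, B, C, E} --b--> {A, B, C, E}  [seen]
{A, B, C, E} --c--> {A, C, D, E}  [seen]
{C, D, E} --a--> {A, B, C, D, E}  [seen]
{C, D, E} --b--> {A, B, C, D, E}  [seen]
{C, D, E} --c--> {A, C, D, E}  [seen]
{A, B, E} --a--> {A, B, C, D, E}  [seen]
{A, B, E} --b--> {A, B, C, E}  [seen]
{A, B, E} --c--> {C, D, E}  [seen]
{A, C, D} --a--> {A, B, C, D, E}  [seen]
{A, C, D} --b--> {A, B, C, D, E}  [seen]
{A, C, D} --c--> {A, C, D, E}  [seen]
{A, B, C, D} --a--> {A, B, C, D, E}  [seen]
{A, B, C, D} --b--> {A, B, C, D, E}  [seen]
{A, B, C, D} --c--> {A, C, D, E}  [seen]
{A, C, D, E} --a--> {A, B, C, D, E}  [seen]
{A, C, D, E} --b--> {A, B, C, D, E}  [seen]
{A, C, D, E} --c--> {A, C, D, E}  [seen]
Reachable DFA states: {A}, {A, E}, {B, C}, {E}, {A, B, C, D, E}, {A, B, C, E}, {C, D, E}, {A, B, E}, {A, C, D}, {A, B, C, D}, {A, C, D, E}.
Accepting DFA states (contain an NFA accepting state): {A}, {A, E}, {B, C}, {E}, {A, B, C, D, E}, {A, B, C, E}, {C, D, E}, {A, B, E}, {A, C, D}, {A, B, C, D}, {A, C, D, E}.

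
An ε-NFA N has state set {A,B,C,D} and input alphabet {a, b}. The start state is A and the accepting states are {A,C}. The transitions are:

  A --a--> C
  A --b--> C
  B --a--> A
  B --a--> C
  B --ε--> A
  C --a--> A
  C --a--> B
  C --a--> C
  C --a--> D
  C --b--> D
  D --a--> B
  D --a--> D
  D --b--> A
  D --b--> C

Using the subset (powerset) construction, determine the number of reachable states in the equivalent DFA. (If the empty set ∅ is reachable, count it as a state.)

8

Start state of the DFA: {A} (ε-closure of the NFA start).
{A} --a--> {C}  [new]
{A} --b--> {C}  [seen]
{C} --a--> {A,B,C,D}  [new]
{C} --b--> {D}  [new]
{A,B,C,D} --a--> {A,B,C,D}  [seen]
{A,B,C,D} --b--> {A,C,D}  [new]
{D} --a--> {A,B,D}  [new]
{D} --b--> {A,C}  [new]
{A,C,D} --a--> {A,B,C,D}  [seen]
{A,C,D} --b--> {A,C,D}  [seen]
{A,B,D} --a--> {A,B,C,D}  [seen]
{A,B,D} --b--> {A,C}  [seen]
{A,C} --a--> {A,B,C,D}  [seen]
{A,C} --b--> {C,D}  [new]
{C,D} --a--> {A,B,C,D}  [seen]
{C,D} --b--> {A,C,D}  [seen]
Reachable DFA states: {A}, {C}, {A,B,C,D}, {D}, {A,C,D}, {A,B,D}, {A,C}, {C,D}.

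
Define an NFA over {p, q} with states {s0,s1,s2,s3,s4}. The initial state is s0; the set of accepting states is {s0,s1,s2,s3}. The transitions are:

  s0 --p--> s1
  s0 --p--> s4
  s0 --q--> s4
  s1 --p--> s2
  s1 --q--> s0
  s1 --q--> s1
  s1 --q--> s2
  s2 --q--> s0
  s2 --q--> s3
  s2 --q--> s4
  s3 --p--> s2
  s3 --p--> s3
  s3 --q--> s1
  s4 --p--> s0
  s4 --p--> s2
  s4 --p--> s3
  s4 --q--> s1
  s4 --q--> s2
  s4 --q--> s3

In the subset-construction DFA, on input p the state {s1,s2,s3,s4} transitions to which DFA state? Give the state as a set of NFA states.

δ(s1,p) = {s2}; δ(s2,p) = ∅; δ(s3,p) = {s2,s3}; δ(s4,p) = {s0,s2,s3}.
Union: {s0,s2,s3}.

{s0,s2,s3}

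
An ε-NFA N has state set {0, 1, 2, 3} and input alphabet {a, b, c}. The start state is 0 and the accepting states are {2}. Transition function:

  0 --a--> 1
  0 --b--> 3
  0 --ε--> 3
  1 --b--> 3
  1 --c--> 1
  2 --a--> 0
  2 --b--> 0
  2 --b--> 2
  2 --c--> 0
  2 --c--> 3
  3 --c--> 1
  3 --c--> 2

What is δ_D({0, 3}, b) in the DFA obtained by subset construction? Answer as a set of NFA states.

δ(0,b) = {3}; δ(3,b) = ∅.
Union: {3}.

{3}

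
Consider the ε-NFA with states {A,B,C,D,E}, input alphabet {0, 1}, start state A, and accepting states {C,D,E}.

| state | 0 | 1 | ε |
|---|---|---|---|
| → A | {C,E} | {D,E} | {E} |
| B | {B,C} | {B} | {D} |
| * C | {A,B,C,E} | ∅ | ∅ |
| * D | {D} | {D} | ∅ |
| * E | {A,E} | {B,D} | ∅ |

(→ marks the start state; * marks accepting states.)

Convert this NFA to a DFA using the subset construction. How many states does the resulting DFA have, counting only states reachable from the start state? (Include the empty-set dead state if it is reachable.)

Start state of the DFA: {A,E} (ε-closure of the NFA start).
{A,E} --0--> {A,C,E}  [new]
{A,E} --1--> {B,D,E}  [new]
{A,C,E} --0--> {A,B,C,D,E}  [new]
{A,C,E} --1--> {B,D,E}  [seen]
{B,D,E} --0--> {A,B,C,D,E}  [seen]
{B,D,E} --1--> {B,D}  [new]
{A,B,C,D,E} --0--> {A,B,C,D,E}  [seen]
{A,B,C,D,E} --1--> {B,D,E}  [seen]
{B,D} --0--> {B,C,D}  [new]
{B,D} --1--> {B,D}  [seen]
{B,C,D} --0--> {A,B,C,D,E}  [seen]
{B,C,D} --1--> {B,D}  [seen]
Reachable DFA states: {A,E}, {A,C,E}, {B,D,E}, {A,B,C,D,E}, {B,D}, {B,C,D}.

6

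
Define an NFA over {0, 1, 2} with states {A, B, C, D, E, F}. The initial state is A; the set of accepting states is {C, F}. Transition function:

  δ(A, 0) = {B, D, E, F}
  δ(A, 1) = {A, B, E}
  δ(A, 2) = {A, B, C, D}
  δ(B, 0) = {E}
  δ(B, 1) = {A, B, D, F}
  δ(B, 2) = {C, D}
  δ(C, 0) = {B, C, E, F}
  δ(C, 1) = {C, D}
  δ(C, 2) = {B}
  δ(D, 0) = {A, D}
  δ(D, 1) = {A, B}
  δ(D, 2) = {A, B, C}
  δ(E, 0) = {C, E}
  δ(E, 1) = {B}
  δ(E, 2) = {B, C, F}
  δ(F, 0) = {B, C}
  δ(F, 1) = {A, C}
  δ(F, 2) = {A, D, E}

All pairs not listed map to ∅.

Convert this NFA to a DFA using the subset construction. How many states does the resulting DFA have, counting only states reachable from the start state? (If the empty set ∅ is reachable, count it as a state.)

9

Start state of the DFA: {A}.
{A} --0--> {B, D, E, F}  [new]
{A} --1--> {A, B, E}  [new]
{A} --2--> {A, B, C, D}  [new]
{B, D, E, F} --0--> {A, B, C, D, E}  [new]
{B, D, E, F} --1--> {A, B, C, D, F}  [new]
{B, D, E, F} --2--> {A, B, C, D, E, F}  [new]
{A, B, E} --0--> {B, C, D, E, F}  [new]
{A, B, E} --1--> {A, B, D, E, F}  [new]
{A, B, E} --2--> {A, B, C, D, F}  [seen]
{A, B, C, D} --0--> {A, B, C, D, E, F}  [seen]
{A, B, C, D} --1--> {A, B, C, D, E, F}  [seen]
{A, B, C, D} --2--> {A, B, C, D}  [seen]
{A, B, C, D, E} --0--> {A, B, C, D, E, F}  [seen]
{A, B, C, D, E} --1--> {A, B, C, D, E, F}  [seen]
{A, B, C, D, E} --2--> {A, B, C, D, F}  [seen]
{A, B, C, D, F} --0--> {A, B, C, D, E, F}  [seen]
{A, B, C, D, F} --1--> {A, B, C, D, E, F}  [seen]
{A, B, C, D, F} --2--> {A, B, C, D, E}  [seen]
{A, B, C, D, E, F} --0--> {A, B, C, D, E, F}  [seen]
{A, B, C, D, E, F} --1--> {A, B, C, D, E, F}  [seen]
{A, B, C, D, E, F} --2--> {A, B, C, D, E, F}  [seen]
{B, C, D, E, F} --0--> {A, B, C, D, E, F}  [seen]
{B, C, D, E, F} --1--> {A, B, C, D, F}  [seen]
{B, C, D, E, F} --2--> {A, B, C, D, E, F}  [seen]
{A, B, D, E, F} --0--> {A, B, C, D, E, F}  [seen]
{A, B, D, E, F} --1--> {A, B, C, D, E, F}  [seen]
{A, B, D, E, F} --2--> {A, B, C, D, E, F}  [seen]
Reachable DFA states: {A}, {B, D, E, F}, {A, B, E}, {A, B, C, D}, {A, B, C, D, E}, {A, B, C, D, F}, {A, B, C, D, E, F}, {B, C, D, E, F}, {A, B, D, E, F}.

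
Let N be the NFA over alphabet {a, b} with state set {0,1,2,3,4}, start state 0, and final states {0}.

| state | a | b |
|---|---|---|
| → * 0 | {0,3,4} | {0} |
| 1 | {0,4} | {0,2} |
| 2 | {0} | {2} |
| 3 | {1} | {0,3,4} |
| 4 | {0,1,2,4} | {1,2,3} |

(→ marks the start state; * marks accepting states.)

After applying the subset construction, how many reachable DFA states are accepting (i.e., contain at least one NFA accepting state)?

Start state of the DFA: {0}.
{0} --a--> {0,3,4}  [new]
{0} --b--> {0}  [seen]
{0,3,4} --a--> {0,1,2,3,4}  [new]
{0,3,4} --b--> {0,1,2,3,4}  [seen]
{0,1,2,3,4} --a--> {0,1,2,3,4}  [seen]
{0,1,2,3,4} --b--> {0,1,2,3,4}  [seen]
Reachable DFA states: {0}, {0,3,4}, {0,1,2,3,4}.
Accepting DFA states (contain an NFA accepting state): {0}, {0,3,4}, {0,1,2,3,4}.

3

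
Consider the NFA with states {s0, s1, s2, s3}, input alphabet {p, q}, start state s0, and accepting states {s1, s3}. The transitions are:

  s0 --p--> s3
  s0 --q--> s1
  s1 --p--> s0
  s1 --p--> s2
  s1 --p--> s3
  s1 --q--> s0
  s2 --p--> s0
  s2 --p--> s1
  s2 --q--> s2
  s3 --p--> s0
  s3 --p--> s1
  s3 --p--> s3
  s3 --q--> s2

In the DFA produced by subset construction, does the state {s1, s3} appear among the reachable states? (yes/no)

no

Start state of the DFA: {s0}.
{s0} --p--> {s3}  [new]
{s0} --q--> {s1}  [new]
{s3} --p--> {s0, s1, s3}  [new]
{s3} --q--> {s2}  [new]
{s1} --p--> {s0, s2, s3}  [new]
{s1} --q--> {s0}  [seen]
{s0, s1, s3} --p--> {s0, s1, s2, s3}  [new]
{s0, s1, s3} --q--> {s0, s1, s2}  [new]
{s2} --p--> {s0, s1}  [new]
{s2} --q--> {s2}  [seen]
{s0, s2, s3} --p--> {s0, s1, s3}  [seen]
{s0, s2, s3} --q--> {s1, s2}  [new]
{s0, s1, s2, s3} --p--> {s0, s1, s2, s3}  [seen]
{s0, s1, s2, s3} --q--> {s0, s1, s2}  [seen]
{s0, s1, s2} --p--> {s0, s1, s2, s3}  [seen]
{s0, s1, s2} --q--> {s0, s1, s2}  [seen]
{s0, s1} --p--> {s0, s2, s3}  [seen]
{s0, s1} --q--> {s0, s1}  [seen]
{s1, s2} --p--> {s0, s1, s2, s3}  [seen]
{s1, s2} --q--> {s0, s2}  [new]
{s0, s2} --p--> {s0, s1, s3}  [seen]
{s0, s2} --q--> {s1, s2}  [seen]
Reachable DFA states: {s0}, {s3}, {s1}, {s0, s1, s3}, {s2}, {s0, s2, s3}, {s0, s1, s2, s3}, {s0, s1, s2}, {s0, s1}, {s1, s2}, {s0, s2}.
{s1, s3} is not among them.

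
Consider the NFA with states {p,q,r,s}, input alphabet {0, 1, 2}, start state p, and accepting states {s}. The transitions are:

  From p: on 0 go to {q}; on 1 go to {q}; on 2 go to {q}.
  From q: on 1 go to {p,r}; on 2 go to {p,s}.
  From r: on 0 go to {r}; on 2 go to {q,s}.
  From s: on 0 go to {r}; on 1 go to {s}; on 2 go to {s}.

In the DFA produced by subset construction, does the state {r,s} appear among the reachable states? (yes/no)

Start state of the DFA: {p}.
{p} --0--> {q}  [new]
{p} --1--> {q}  [seen]
{p} --2--> {q}  [seen]
{q} --0--> ∅  [new]
{q} --1--> {p,r}  [new]
{q} --2--> {p,s}  [new]
∅ --0--> ∅  [seen]
∅ --1--> ∅  [seen]
∅ --2--> ∅  [seen]
{p,r} --0--> {q,r}  [new]
{p,r} --1--> {q}  [seen]
{p,r} --2--> {q,s}  [new]
{p,s} --0--> {q,r}  [seen]
{p,s} --1--> {q,s}  [seen]
{p,s} --2--> {q,s}  [seen]
{q,r} --0--> {r}  [new]
{q,r} --1--> {p,r}  [seen]
{q,r} --2--> {p,q,s}  [new]
{q,s} --0--> {r}  [seen]
{q,s} --1--> {p,r,s}  [new]
{q,s} --2--> {p,s}  [seen]
{r} --0--> {r}  [seen]
{r} --1--> ∅  [seen]
{r} --2--> {q,s}  [seen]
{p,q,s} --0--> {q,r}  [seen]
{p,q,s} --1--> {p,q,r,s}  [new]
{p,q,s} --2--> {p,q,s}  [seen]
{p,r,s} --0--> {q,r}  [seen]
{p,r,s} --1--> {q,s}  [seen]
{p,r,s} --2--> {q,s}  [seen]
{p,q,r,s} --0--> {q,r}  [seen]
{p,q,r,s} --1--> {p,q,r,s}  [seen]
{p,q,r,s} --2--> {p,q,s}  [seen]
Reachable DFA states: {p}, {q}, ∅, {p,r}, {p,s}, {q,r}, {q,s}, {r}, {p,q,s}, {p,r,s}, {p,q,r,s}.
{r,s} is not among them.

no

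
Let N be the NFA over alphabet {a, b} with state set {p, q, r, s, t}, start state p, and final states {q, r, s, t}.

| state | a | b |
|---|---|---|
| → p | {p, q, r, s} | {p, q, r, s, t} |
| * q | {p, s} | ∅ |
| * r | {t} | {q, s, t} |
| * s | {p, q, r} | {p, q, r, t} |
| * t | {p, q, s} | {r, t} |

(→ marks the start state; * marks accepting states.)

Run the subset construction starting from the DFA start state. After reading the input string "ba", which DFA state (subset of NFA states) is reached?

Start: {p}.
δ(p,b) = {p, q, r, s, t}.
Union: {p, q, r, s, t}.
After b: {p, q, r, s, t}.
δ(p,a) = {p, q, r, s}; δ(q,a) = {p, s}; δ(r,a) = {t}; δ(s,a) = {p, q, r}; δ(t,a) = {p, q, s}.
Union: {p, q, r, s, t}.
After a: {p, q, r, s, t}.

{p, q, r, s, t}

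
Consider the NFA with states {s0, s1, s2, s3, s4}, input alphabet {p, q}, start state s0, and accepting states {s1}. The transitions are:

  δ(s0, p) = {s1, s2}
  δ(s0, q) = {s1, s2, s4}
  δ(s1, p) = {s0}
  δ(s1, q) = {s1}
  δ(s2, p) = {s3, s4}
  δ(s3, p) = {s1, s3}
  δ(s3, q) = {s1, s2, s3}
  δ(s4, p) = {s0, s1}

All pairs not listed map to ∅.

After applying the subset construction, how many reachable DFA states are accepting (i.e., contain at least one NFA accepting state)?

8

Start state of the DFA: {s0}.
{s0} --p--> {s1, s2}  [new]
{s0} --q--> {s1, s2, s4}  [new]
{s1, s2} --p--> {s0, s3, s4}  [new]
{s1, s2} --q--> {s1}  [new]
{s1, s2, s4} --p--> {s0, s1, s3, s4}  [new]
{s1, s2, s4} --q--> {s1}  [seen]
{s0, s3, s4} --p--> {s0, s1, s2, s3}  [new]
{s0, s3, s4} --q--> {s1, s2, s3, s4}  [new]
{s1} --p--> {s0}  [seen]
{s1} --q--> {s1}  [seen]
{s0, s1, s3, s4} --p--> {s0, s1, s2, s3}  [seen]
{s0, s1, s3, s4} --q--> {s1, s2, s3, s4}  [seen]
{s0, s1, s2, s3} --p--> {s0, s1, s2, s3, s4}  [new]
{s0, s1, s2, s3} --q--> {s1, s2, s3, s4}  [seen]
{s1, s2, s3, s4} --p--> {s0, s1, s3, s4}  [seen]
{s1, s2, s3, s4} --q--> {s1, s2, s3}  [new]
{s0, s1, s2, s3, s4} --p--> {s0, s1, s2, s3, s4}  [seen]
{s0, s1, s2, s3, s4} --q--> {s1, s2, s3, s4}  [seen]
{s1, s2, s3} --p--> {s0, s1, s3, s4}  [seen]
{s1, s2, s3} --q--> {s1, s2, s3}  [seen]
Reachable DFA states: {s0}, {s1, s2}, {s1, s2, s4}, {s0, s3, s4}, {s1}, {s0, s1, s3, s4}, {s0, s1, s2, s3}, {s1, s2, s3, s4}, {s0, s1, s2, s3, s4}, {s1, s2, s3}.
Accepting DFA states (contain an NFA accepting state): {s1, s2}, {s1, s2, s4}, {s1}, {s0, s1, s3, s4}, {s0, s1, s2, s3}, {s1, s2, s3, s4}, {s0, s1, s2, s3, s4}, {s1, s2, s3}.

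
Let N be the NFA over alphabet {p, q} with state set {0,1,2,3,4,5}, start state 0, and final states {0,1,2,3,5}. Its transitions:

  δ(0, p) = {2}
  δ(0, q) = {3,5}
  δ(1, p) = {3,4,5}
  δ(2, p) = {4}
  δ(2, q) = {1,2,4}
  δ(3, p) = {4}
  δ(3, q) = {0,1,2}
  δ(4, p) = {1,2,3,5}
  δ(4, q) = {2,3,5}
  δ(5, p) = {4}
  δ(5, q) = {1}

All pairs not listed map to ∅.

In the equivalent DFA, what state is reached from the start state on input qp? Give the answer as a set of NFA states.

{4}

Start: {0}.
δ(0,q) = {3,5}.
Union: {3,5}.
After q: {3,5}.
δ(3,p) = {4}; δ(5,p) = {4}.
Union: {4}.
After p: {4}.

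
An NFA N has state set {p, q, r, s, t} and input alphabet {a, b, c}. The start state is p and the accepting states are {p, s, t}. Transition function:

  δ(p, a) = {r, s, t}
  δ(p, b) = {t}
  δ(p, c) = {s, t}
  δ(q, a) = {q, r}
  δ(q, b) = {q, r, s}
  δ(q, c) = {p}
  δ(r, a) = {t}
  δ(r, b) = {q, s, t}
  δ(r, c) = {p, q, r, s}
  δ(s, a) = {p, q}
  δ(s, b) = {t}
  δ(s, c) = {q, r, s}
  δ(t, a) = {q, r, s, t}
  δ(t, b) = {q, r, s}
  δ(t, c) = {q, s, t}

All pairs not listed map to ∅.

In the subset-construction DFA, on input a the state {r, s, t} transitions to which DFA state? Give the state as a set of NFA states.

δ(r,a) = {t}; δ(s,a) = {p, q}; δ(t,a) = {q, r, s, t}.
Union: {p, q, r, s, t}.

{p, q, r, s, t}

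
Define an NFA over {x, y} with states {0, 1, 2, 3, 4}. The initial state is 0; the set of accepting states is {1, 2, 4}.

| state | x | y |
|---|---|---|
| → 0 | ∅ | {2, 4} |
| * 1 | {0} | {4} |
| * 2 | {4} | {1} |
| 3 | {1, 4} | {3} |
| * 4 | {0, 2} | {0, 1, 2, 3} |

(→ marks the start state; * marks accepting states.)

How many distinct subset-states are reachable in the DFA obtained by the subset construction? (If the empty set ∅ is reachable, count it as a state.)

12

Start state of the DFA: {0}.
{0} --x--> ∅  [new]
{0} --y--> {2, 4}  [new]
∅ --x--> ∅  [seen]
∅ --y--> ∅  [seen]
{2, 4} --x--> {0, 2, 4}  [new]
{2, 4} --y--> {0, 1, 2, 3}  [new]
{0, 2, 4} --x--> {0, 2, 4}  [seen]
{0, 2, 4} --y--> {0, 1, 2, 3, 4}  [new]
{0, 1, 2, 3} --x--> {0, 1, 4}  [new]
{0, 1, 2, 3} --y--> {1, 2, 3, 4}  [new]
{0, 1, 2, 3, 4} --x--> {0, 1, 2, 4}  [new]
{0, 1, 2, 3, 4} --y--> {0, 1, 2, 3, 4}  [seen]
{0, 1, 4} --x--> {0, 2}  [new]
{0, 1, 4} --y--> {0, 1, 2, 3, 4}  [seen]
{1, 2, 3, 4} --x--> {0, 1, 2, 4}  [seen]
{1, 2, 3, 4} --y--> {0, 1, 2, 3, 4}  [seen]
{0, 1, 2, 4} --x--> {0, 2, 4}  [seen]
{0, 1, 2, 4} --y--> {0, 1, 2, 3, 4}  [seen]
{0, 2} --x--> {4}  [new]
{0, 2} --y--> {1, 2, 4}  [new]
{4} --x--> {0, 2}  [seen]
{4} --y--> {0, 1, 2, 3}  [seen]
{1, 2, 4} --x--> {0, 2, 4}  [seen]
{1, 2, 4} --y--> {0, 1, 2, 3, 4}  [seen]
Reachable DFA states: {0}, ∅, {2, 4}, {0, 2, 4}, {0, 1, 2, 3}, {0, 1, 2, 3, 4}, {0, 1, 4}, {1, 2, 3, 4}, {0, 1, 2, 4}, {0, 2}, {4}, {1, 2, 4}.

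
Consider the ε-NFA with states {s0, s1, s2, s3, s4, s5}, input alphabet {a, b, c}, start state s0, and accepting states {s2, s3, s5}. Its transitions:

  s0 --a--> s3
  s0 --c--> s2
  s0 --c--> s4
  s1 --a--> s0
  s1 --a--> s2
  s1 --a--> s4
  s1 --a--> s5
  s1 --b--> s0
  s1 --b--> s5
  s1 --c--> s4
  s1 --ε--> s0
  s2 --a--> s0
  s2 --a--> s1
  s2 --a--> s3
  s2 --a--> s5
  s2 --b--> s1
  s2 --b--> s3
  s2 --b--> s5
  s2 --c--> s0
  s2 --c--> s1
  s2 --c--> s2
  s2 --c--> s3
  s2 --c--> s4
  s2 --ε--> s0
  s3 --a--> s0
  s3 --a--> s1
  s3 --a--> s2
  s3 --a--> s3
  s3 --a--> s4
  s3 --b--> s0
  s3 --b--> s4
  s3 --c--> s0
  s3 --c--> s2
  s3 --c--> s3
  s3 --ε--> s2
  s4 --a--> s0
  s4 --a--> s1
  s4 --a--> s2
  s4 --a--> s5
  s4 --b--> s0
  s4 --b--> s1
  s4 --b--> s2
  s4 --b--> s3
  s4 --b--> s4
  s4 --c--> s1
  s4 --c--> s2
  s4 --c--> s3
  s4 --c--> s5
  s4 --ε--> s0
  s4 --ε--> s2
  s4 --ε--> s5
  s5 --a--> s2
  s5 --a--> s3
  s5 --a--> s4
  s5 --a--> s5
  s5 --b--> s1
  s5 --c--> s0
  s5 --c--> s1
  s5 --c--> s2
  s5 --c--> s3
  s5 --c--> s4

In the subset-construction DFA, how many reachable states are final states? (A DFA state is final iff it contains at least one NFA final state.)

3

Start state of the DFA: {s0} (ε-closure of the NFA start).
{s0} --a--> {s0, s2, s3}  [new]
{s0} --b--> ∅  [new]
{s0} --c--> {s0, s2, s4, s5}  [new]
{s0, s2, s3} --a--> {s0, s1, s2, s3, s4, s5}  [new]
{s0, s2, s3} --b--> {s0, s1, s2, s3, s4, s5}  [seen]
{s0, s2, s3} --c--> {s0, s1, s2, s3, s4, s5}  [seen]
∅ --a--> ∅  [seen]
∅ --b--> ∅  [seen]
∅ --c--> ∅  [seen]
{s0, s2, s4, s5} --a--> {s0, s1, s2, s3, s4, s5}  [seen]
{s0, s2, s4, s5} --b--> {s0, s1, s2, s3, s4, s5}  [seen]
{s0, s2, s4, s5} --c--> {s0, s1, s2, s3, s4, s5}  [seen]
{s0, s1, s2, s3, s4, s5} --a--> {s0, s1, s2, s3, s4, s5}  [seen]
{s0, s1, s2, s3, s4, s5} --b--> {s0, s1, s2, s3, s4, s5}  [seen]
{s0, s1, s2, s3, s4, s5} --c--> {s0, s1, s2, s3, s4, s5}  [seen]
Reachable DFA states: {s0}, {s0, s2, s3}, ∅, {s0, s2, s4, s5}, {s0, s1, s2, s3, s4, s5}.
Accepting DFA states (contain an NFA accepting state): {s0, s2, s3}, {s0, s2, s4, s5}, {s0, s1, s2, s3, s4, s5}.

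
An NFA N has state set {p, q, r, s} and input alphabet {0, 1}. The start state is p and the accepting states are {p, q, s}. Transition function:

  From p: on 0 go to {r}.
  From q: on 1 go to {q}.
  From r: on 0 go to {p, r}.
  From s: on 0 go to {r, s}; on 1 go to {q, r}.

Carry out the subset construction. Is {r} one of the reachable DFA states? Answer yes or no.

yes

Start state of the DFA: {p}.
{p} --0--> {r}  [new]
{p} --1--> ∅  [new]
{r} --0--> {p, r}  [new]
{r} --1--> ∅  [seen]
∅ --0--> ∅  [seen]
∅ --1--> ∅  [seen]
{p, r} --0--> {p, r}  [seen]
{p, r} --1--> ∅  [seen]
Reachable DFA states: {p}, {r}, ∅, {p, r}.
{r} is among them.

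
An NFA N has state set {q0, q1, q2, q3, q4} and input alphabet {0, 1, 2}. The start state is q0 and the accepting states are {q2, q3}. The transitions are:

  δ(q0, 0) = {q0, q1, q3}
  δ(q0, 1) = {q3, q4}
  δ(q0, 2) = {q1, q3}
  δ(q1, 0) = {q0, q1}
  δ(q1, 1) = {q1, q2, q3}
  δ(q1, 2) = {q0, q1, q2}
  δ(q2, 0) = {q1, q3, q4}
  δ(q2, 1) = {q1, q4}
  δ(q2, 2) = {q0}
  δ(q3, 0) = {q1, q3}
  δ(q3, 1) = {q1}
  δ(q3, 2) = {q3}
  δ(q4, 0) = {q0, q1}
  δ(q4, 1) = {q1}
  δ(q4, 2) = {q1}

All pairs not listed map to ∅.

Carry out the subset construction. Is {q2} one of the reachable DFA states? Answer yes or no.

Start state of the DFA: {q0}.
{q0} --0--> {q0, q1, q3}  [new]
{q0} --1--> {q3, q4}  [new]
{q0} --2--> {q1, q3}  [new]
{q0, q1, q3} --0--> {q0, q1, q3}  [seen]
{q0, q1, q3} --1--> {q1, q2, q3, q4}  [new]
{q0, q1, q3} --2--> {q0, q1, q2, q3}  [new]
{q3, q4} --0--> {q0, q1, q3}  [seen]
{q3, q4} --1--> {q1}  [new]
{q3, q4} --2--> {q1, q3}  [seen]
{q1, q3} --0--> {q0, q1, q3}  [seen]
{q1, q3} --1--> {q1, q2, q3}  [new]
{q1, q3} --2--> {q0, q1, q2, q3}  [seen]
{q1, q2, q3, q4} --0--> {q0, q1, q3, q4}  [new]
{q1, q2, q3, q4} --1--> {q1, q2, q3, q4}  [seen]
{q1, q2, q3, q4} --2--> {q0, q1, q2, q3}  [seen]
{q0, q1, q2, q3} --0--> {q0, q1, q3, q4}  [seen]
{q0, q1, q2, q3} --1--> {q1, q2, q3, q4}  [seen]
{q0, q1, q2, q3} --2--> {q0, q1, q2, q3}  [seen]
{q1} --0--> {q0, q1}  [new]
{q1} --1--> {q1, q2, q3}  [seen]
{q1} --2--> {q0, q1, q2}  [new]
{q1, q2, q3} --0--> {q0, q1, q3, q4}  [seen]
{q1, q2, q3} --1--> {q1, q2, q3, q4}  [seen]
{q1, q2, q3} --2--> {q0, q1, q2, q3}  [seen]
{q0, q1, q3, q4} --0--> {q0, q1, q3}  [seen]
{q0, q1, q3, q4} --1--> {q1, q2, q3, q4}  [seen]
{q0, q1, q3, q4} --2--> {q0, q1, q2, q3}  [seen]
{q0, q1} --0--> {q0, q1, q3}  [seen]
{q0, q1} --1--> {q1, q2, q3, q4}  [seen]
{q0, q1} --2--> {q0, q1, q2, q3}  [seen]
{q0, q1, q2} --0--> {q0, q1, q3, q4}  [seen]
{q0, q1, q2} --1--> {q1, q2, q3, q4}  [seen]
{q0, q1, q2} --2--> {q0, q1, q2, q3}  [seen]
Reachable DFA states: {q0}, {q0, q1, q3}, {q3, q4}, {q1, q3}, {q1, q2, q3, q4}, {q0, q1, q2, q3}, {q1}, {q1, q2, q3}, {q0, q1, q3, q4}, {q0, q1}, {q0, q1, q2}.
{q2} is not among them.

no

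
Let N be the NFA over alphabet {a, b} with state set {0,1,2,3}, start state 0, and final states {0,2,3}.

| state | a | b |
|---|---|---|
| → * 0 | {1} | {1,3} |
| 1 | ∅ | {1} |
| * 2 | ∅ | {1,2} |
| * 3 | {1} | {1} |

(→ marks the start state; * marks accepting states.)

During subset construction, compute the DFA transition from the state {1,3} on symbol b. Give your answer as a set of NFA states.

δ(1,b) = {1}; δ(3,b) = {1}.
Union: {1}.

{1}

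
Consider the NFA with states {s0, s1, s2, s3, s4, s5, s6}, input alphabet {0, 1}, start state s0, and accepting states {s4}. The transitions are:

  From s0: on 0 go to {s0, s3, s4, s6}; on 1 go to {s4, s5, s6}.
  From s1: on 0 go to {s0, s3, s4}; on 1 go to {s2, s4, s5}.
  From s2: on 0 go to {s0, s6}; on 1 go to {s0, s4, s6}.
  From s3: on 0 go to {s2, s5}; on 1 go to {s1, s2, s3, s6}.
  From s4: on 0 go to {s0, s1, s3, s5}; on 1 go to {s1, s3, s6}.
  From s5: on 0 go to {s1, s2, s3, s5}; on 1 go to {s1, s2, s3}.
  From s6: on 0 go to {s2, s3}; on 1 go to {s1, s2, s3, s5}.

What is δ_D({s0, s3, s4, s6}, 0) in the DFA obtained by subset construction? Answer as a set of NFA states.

δ(s0,0) = {s0, s3, s4, s6}; δ(s3,0) = {s2, s5}; δ(s4,0) = {s0, s1, s3, s5}; δ(s6,0) = {s2, s3}.
Union: {s0, s1, s2, s3, s4, s5, s6}.

{s0, s1, s2, s3, s4, s5, s6}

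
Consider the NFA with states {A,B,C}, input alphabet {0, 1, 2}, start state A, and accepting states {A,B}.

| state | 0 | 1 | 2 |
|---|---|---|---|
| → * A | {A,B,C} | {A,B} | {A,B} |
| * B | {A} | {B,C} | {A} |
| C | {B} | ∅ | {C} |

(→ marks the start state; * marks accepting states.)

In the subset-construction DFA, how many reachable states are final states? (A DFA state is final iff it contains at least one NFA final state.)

3

Start state of the DFA: {A}.
{A} --0--> {A,B,C}  [new]
{A} --1--> {A,B}  [new]
{A} --2--> {A,B}  [seen]
{A,B,C} --0--> {A,B,C}  [seen]
{A,B,C} --1--> {A,B,C}  [seen]
{A,B,C} --2--> {A,B,C}  [seen]
{A,B} --0--> {A,B,C}  [seen]
{A,B} --1--> {A,B,C}  [seen]
{A,B} --2--> {A,B}  [seen]
Reachable DFA states: {A}, {A,B,C}, {A,B}.
Accepting DFA states (contain an NFA accepting state): {A}, {A,B,C}, {A,B}.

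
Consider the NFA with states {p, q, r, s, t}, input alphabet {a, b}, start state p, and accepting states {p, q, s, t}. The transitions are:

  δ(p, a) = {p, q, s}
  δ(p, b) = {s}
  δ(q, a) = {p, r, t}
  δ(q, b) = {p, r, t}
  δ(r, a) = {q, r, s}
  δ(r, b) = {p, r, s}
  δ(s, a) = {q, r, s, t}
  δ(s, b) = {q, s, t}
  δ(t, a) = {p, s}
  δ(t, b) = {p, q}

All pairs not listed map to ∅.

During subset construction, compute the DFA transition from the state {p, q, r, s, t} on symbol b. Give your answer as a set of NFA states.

δ(p,b) = {s}; δ(q,b) = {p, r, t}; δ(r,b) = {p, r, s}; δ(s,b) = {q, s, t}; δ(t,b) = {p, q}.
Union: {p, q, r, s, t}.

{p, q, r, s, t}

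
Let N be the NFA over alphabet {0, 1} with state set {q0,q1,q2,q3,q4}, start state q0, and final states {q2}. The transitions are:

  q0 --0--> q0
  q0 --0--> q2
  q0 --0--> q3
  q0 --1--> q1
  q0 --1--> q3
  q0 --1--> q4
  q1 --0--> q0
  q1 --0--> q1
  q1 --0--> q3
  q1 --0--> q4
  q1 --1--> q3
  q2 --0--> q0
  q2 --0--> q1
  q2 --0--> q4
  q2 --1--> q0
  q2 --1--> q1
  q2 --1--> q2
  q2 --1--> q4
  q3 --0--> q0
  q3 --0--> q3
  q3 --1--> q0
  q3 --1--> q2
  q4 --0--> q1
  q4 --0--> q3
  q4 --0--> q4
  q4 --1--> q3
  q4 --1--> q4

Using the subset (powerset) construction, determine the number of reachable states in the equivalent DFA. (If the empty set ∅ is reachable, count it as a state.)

Start state of the DFA: {q0}.
{q0} --0--> {q0,q2,q3}  [new]
{q0} --1--> {q1,q3,q4}  [new]
{q0,q2,q3} --0--> {q0,q1,q2,q3,q4}  [new]
{q0,q2,q3} --1--> {q0,q1,q2,q3,q4}  [seen]
{q1,q3,q4} --0--> {q0,q1,q3,q4}  [new]
{q1,q3,q4} --1--> {q0,q2,q3,q4}  [new]
{q0,q1,q2,q3,q4} --0--> {q0,q1,q2,q3,q4}  [seen]
{q0,q1,q2,q3,q4} --1--> {q0,q1,q2,q3,q4}  [seen]
{q0,q1,q3,q4} --0--> {q0,q1,q2,q3,q4}  [seen]
{q0,q1,q3,q4} --1--> {q0,q1,q2,q3,q4}  [seen]
{q0,q2,q3,q4} --0--> {q0,q1,q2,q3,q4}  [seen]
{q0,q2,q3,q4} --1--> {q0,q1,q2,q3,q4}  [seen]
Reachable DFA states: {q0}, {q0,q2,q3}, {q1,q3,q4}, {q0,q1,q2,q3,q4}, {q0,q1,q3,q4}, {q0,q2,q3,q4}.

6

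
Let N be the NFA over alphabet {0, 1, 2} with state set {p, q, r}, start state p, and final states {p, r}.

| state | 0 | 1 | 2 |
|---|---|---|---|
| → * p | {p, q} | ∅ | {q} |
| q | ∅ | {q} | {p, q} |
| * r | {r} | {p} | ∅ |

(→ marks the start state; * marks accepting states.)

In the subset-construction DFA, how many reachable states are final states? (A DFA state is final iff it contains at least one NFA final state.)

Start state of the DFA: {p}.
{p} --0--> {p, q}  [new]
{p} --1--> ∅  [new]
{p} --2--> {q}  [new]
{p, q} --0--> {p, q}  [seen]
{p, q} --1--> {q}  [seen]
{p, q} --2--> {p, q}  [seen]
∅ --0--> ∅  [seen]
∅ --1--> ∅  [seen]
∅ --2--> ∅  [seen]
{q} --0--> ∅  [seen]
{q} --1--> {q}  [seen]
{q} --2--> {p, q}  [seen]
Reachable DFA states: {p}, {p, q}, ∅, {q}.
Accepting DFA states (contain an NFA accepting state): {p}, {p, q}.

2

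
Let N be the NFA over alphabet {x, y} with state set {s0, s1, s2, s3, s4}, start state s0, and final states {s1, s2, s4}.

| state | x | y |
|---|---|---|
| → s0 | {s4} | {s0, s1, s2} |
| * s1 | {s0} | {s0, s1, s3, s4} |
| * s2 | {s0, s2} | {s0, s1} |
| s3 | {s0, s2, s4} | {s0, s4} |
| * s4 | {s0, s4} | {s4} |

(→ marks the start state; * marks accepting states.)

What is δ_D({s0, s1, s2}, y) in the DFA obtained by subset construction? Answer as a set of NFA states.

{s0, s1, s2, s3, s4}

δ(s0,y) = {s0, s1, s2}; δ(s1,y) = {s0, s1, s3, s4}; δ(s2,y) = {s0, s1}.
Union: {s0, s1, s2, s3, s4}.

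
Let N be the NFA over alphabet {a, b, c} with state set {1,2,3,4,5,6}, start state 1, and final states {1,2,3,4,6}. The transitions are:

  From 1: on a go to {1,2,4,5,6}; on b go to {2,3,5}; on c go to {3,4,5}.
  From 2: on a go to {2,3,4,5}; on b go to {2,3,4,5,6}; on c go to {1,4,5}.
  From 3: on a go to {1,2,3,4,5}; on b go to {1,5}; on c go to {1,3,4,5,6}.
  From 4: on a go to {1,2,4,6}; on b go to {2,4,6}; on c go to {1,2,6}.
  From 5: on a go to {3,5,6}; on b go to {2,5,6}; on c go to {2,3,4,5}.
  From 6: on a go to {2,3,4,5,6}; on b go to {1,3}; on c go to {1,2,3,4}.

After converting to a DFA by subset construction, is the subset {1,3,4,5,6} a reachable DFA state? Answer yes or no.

Start state of the DFA: {1}.
{1} --a--> {1,2,4,5,6}  [new]
{1} --b--> {2,3,5}  [new]
{1} --c--> {3,4,5}  [new]
{1,2,4,5,6} --a--> {1,2,3,4,5,6}  [new]
{1,2,4,5,6} --b--> {1,2,3,4,5,6}  [seen]
{1,2,4,5,6} --c--> {1,2,3,4,5,6}  [seen]
{2,3,5} --a--> {1,2,3,4,5,6}  [seen]
{2,3,5} --b--> {1,2,3,4,5,6}  [seen]
{2,3,5} --c--> {1,2,3,4,5,6}  [seen]
{3,4,5} --a--> {1,2,3,4,5,6}  [seen]
{3,4,5} --b--> {1,2,4,5,6}  [seen]
{3,4,5} --c--> {1,2,3,4,5,6}  [seen]
{1,2,3,4,5,6} --a--> {1,2,3,4,5,6}  [seen]
{1,2,3,4,5,6} --b--> {1,2,3,4,5,6}  [seen]
{1,2,3,4,5,6} --c--> {1,2,3,4,5,6}  [seen]
Reachable DFA states: {1}, {1,2,4,5,6}, {2,3,5}, {3,4,5}, {1,2,3,4,5,6}.
{1,3,4,5,6} is not among them.

no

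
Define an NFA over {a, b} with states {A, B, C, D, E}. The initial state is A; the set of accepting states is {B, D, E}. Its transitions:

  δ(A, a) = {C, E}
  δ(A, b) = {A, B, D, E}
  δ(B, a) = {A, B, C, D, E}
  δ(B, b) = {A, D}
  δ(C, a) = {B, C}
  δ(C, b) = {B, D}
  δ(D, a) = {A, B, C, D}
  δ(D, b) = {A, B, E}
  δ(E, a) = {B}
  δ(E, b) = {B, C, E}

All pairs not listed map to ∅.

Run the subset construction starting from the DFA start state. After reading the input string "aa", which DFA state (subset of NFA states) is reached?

{B, C}

Start: {A}.
δ(A,a) = {C, E}.
Union: {C, E}.
After a: {C, E}.
δ(C,a) = {B, C}; δ(E,a) = {B}.
Union: {B, C}.
After a: {B, C}.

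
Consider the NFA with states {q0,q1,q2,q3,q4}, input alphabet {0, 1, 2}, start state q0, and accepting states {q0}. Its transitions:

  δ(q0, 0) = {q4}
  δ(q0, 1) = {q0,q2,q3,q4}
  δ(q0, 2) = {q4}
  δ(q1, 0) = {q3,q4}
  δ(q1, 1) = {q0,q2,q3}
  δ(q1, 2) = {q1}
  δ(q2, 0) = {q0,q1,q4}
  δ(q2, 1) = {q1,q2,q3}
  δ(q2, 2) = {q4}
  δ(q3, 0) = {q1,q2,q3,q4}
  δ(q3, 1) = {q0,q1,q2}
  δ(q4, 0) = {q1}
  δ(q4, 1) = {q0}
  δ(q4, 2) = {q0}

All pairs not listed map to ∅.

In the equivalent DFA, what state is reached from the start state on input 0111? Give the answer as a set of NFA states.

{q0,q1,q2,q3,q4}

Start: {q0}.
δ(q0,0) = {q4}.
Union: {q4}.
After 0: {q4}.
δ(q4,1) = {q0}.
Union: {q0}.
After 1: {q0}.
δ(q0,1) = {q0,q2,q3,q4}.
Union: {q0,q2,q3,q4}.
After 1: {q0,q2,q3,q4}.
δ(q0,1) = {q0,q2,q3,q4}; δ(q2,1) = {q1,q2,q3}; δ(q3,1) = {q0,q1,q2}; δ(q4,1) = {q0}.
Union: {q0,q1,q2,q3,q4}.
After 1: {q0,q1,q2,q3,q4}.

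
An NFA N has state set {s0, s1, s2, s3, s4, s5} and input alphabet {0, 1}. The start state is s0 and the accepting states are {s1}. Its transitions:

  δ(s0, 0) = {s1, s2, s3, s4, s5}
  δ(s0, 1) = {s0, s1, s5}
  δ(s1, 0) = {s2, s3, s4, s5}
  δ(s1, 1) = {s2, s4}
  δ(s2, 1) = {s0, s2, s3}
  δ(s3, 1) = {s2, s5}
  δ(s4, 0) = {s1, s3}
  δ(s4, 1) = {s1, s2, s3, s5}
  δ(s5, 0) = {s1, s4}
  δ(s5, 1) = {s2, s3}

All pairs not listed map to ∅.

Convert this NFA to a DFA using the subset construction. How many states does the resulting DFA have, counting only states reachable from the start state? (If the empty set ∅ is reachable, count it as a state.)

4

Start state of the DFA: {s0}.
{s0} --0--> {s1, s2, s3, s4, s5}  [new]
{s0} --1--> {s0, s1, s5}  [new]
{s1, s2, s3, s4, s5} --0--> {s1, s2, s3, s4, s5}  [seen]
{s1, s2, s3, s4, s5} --1--> {s0, s1, s2, s3, s4, s5}  [new]
{s0, s1, s5} --0--> {s1, s2, s3, s4, s5}  [seen]
{s0, s1, s5} --1--> {s0, s1, s2, s3, s4, s5}  [seen]
{s0, s1, s2, s3, s4, s5} --0--> {s1, s2, s3, s4, s5}  [seen]
{s0, s1, s2, s3, s4, s5} --1--> {s0, s1, s2, s3, s4, s5}  [seen]
Reachable DFA states: {s0}, {s1, s2, s3, s4, s5}, {s0, s1, s5}, {s0, s1, s2, s3, s4, s5}.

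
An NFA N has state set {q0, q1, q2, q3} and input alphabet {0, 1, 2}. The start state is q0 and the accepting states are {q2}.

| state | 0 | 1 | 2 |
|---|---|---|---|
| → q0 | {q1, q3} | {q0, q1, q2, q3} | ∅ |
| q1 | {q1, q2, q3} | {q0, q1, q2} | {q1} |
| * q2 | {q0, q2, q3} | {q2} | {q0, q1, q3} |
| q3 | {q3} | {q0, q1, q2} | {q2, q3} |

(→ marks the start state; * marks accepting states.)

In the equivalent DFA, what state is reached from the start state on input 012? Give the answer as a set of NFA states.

Start: {q0}.
δ(q0,0) = {q1, q3}.
Union: {q1, q3}.
After 0: {q1, q3}.
δ(q1,1) = {q0, q1, q2}; δ(q3,1) = {q0, q1, q2}.
Union: {q0, q1, q2}.
After 1: {q0, q1, q2}.
δ(q0,2) = ∅; δ(q1,2) = {q1}; δ(q2,2) = {q0, q1, q3}.
Union: {q0, q1, q3}.
After 2: {q0, q1, q3}.

{q0, q1, q3}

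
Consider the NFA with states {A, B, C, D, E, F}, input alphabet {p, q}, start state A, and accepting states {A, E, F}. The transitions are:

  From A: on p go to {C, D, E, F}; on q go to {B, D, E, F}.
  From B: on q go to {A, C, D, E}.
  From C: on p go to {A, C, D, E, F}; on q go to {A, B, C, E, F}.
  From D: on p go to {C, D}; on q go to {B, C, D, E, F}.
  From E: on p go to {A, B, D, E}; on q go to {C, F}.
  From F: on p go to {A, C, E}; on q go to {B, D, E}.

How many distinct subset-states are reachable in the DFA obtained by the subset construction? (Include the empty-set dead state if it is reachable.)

Start state of the DFA: {A}.
{A} --p--> {C, D, E, F}  [new]
{A} --q--> {B, D, E, F}  [new]
{C, D, E, F} --p--> {A, B, C, D, E, F}  [new]
{C, D, E, F} --q--> {A, B, C, D, E, F}  [seen]
{B, D, E, F} --p--> {A, B, C, D, E}  [new]
{B, D, E, F} --q--> {A, B, C, D, E, F}  [seen]
{A, B, C, D, E, F} --p--> {A, B, C, D, E, F}  [seen]
{A, B, C, D, E, F} --q--> {A, B, C, D, E, F}  [seen]
{A, B, C, D, E} --p--> {A, B, C, D, E, F}  [seen]
{A, B, C, D, E} --q--> {A, B, C, D, E, F}  [seen]
Reachable DFA states: {A}, {C, D, E, F}, {B, D, E, F}, {A, B, C, D, E, F}, {A, B, C, D, E}.

5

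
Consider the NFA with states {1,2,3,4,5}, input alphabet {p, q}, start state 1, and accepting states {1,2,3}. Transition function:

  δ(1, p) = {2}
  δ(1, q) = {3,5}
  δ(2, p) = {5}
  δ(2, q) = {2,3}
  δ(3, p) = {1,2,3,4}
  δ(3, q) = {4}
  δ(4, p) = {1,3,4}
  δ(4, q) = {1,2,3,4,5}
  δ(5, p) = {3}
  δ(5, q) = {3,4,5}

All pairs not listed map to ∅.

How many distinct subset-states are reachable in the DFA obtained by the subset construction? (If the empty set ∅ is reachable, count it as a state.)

Start state of the DFA: {1}.
{1} --p--> {2}  [new]
{1} --q--> {3,5}  [new]
{2} --p--> {5}  [new]
{2} --q--> {2,3}  [new]
{3,5} --p--> {1,2,3,4}  [new]
{3,5} --q--> {3,4,5}  [new]
{5} --p--> {3}  [new]
{5} --q--> {3,4,5}  [seen]
{2,3} --p--> {1,2,3,4,5}  [new]
{2,3} --q--> {2,3,4}  [new]
{1,2,3,4} --p--> {1,2,3,4,5}  [seen]
{1,2,3,4} --q--> {1,2,3,4,5}  [seen]
{3,4,5} --p--> {1,2,3,4}  [seen]
{3,4,5} --q--> {1,2,3,4,5}  [seen]
{3} --p--> {1,2,3,4}  [seen]
{3} --q--> {4}  [new]
{1,2,3,4,5} --p--> {1,2,3,4,5}  [seen]
{1,2,3,4,5} --q--> {1,2,3,4,5}  [seen]
{2,3,4} --p--> {1,2,3,4,5}  [seen]
{2,3,4} --q--> {1,2,3,4,5}  [seen]
{4} --p--> {1,3,4}  [new]
{4} --q--> {1,2,3,4,5}  [seen]
{1,3,4} --p--> {1,2,3,4}  [seen]
{1,3,4} --q--> {1,2,3,4,5}  [seen]
Reachable DFA states: {1}, {2}, {3,5}, {5}, {2,3}, {1,2,3,4}, {3,4,5}, {3}, {1,2,3,4,5}, {2,3,4}, {4}, {1,3,4}.

12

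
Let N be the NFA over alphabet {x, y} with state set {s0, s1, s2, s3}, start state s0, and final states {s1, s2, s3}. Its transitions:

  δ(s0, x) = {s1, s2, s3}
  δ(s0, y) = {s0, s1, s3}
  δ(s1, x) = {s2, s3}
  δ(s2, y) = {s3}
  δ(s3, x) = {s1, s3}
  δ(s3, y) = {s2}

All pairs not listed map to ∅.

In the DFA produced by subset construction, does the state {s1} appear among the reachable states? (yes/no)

no

Start state of the DFA: {s0}.
{s0} --x--> {s1, s2, s3}  [new]
{s0} --y--> {s0, s1, s3}  [new]
{s1, s2, s3} --x--> {s1, s2, s3}  [seen]
{s1, s2, s3} --y--> {s2, s3}  [new]
{s0, s1, s3} --x--> {s1, s2, s3}  [seen]
{s0, s1, s3} --y--> {s0, s1, s2, s3}  [new]
{s2, s3} --x--> {s1, s3}  [new]
{s2, s3} --y--> {s2, s3}  [seen]
{s0, s1, s2, s3} --x--> {s1, s2, s3}  [seen]
{s0, s1, s2, s3} --y--> {s0, s1, s2, s3}  [seen]
{s1, s3} --x--> {s1, s2, s3}  [seen]
{s1, s3} --y--> {s2}  [new]
{s2} --x--> ∅  [new]
{s2} --y--> {s3}  [new]
∅ --x--> ∅  [seen]
∅ --y--> ∅  [seen]
{s3} --x--> {s1, s3}  [seen]
{s3} --y--> {s2}  [seen]
Reachable DFA states: {s0}, {s1, s2, s3}, {s0, s1, s3}, {s2, s3}, {s0, s1, s2, s3}, {s1, s3}, {s2}, ∅, {s3}.
{s1} is not among them.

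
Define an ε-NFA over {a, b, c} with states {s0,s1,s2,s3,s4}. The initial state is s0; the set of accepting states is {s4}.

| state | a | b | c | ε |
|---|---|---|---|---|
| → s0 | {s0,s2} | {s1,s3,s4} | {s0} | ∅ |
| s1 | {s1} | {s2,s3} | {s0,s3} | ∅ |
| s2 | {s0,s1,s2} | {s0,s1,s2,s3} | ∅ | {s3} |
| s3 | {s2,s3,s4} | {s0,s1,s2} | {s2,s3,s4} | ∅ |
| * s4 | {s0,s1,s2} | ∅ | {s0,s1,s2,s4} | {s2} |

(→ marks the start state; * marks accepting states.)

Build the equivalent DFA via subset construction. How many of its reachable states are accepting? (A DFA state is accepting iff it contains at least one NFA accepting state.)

3

Start state of the DFA: {s0} (ε-closure of the NFA start).
{s0} --a--> {s0,s2,s3}  [new]
{s0} --b--> {s1,s2,s3,s4}  [new]
{s0} --c--> {s0}  [seen]
{s0,s2,s3} --a--> {s0,s1,s2,s3,s4}  [new]
{s0,s2,s3} --b--> {s0,s1,s2,s3,s4}  [seen]
{s0,s2,s3} --c--> {s0,s2,s3,s4}  [new]
{s1,s2,s3,s4} --a--> {s0,s1,s2,s3,s4}  [seen]
{s1,s2,s3,s4} --b--> {s0,s1,s2,s3}  [new]
{s1,s2,s3,s4} --c--> {s0,s1,s2,s3,s4}  [seen]
{s0,s1,s2,s3,s4} --a--> {s0,s1,s2,s3,s4}  [seen]
{s0,s1,s2,s3,s4} --b--> {s0,s1,s2,s3,s4}  [seen]
{s0,s1,s2,s3,s4} --c--> {s0,s1,s2,s3,s4}  [seen]
{s0,s2,s3,s4} --a--> {s0,s1,s2,s3,s4}  [seen]
{s0,s2,s3,s4} --b--> {s0,s1,s2,s3,s4}  [seen]
{s0,s2,s3,s4} --c--> {s0,s1,s2,s3,s4}  [seen]
{s0,s1,s2,s3} --a--> {s0,s1,s2,s3,s4}  [seen]
{s0,s1,s2,s3} --b--> {s0,s1,s2,s3,s4}  [seen]
{s0,s1,s2,s3} --c--> {s0,s2,s3,s4}  [seen]
Reachable DFA states: {s0}, {s0,s2,s3}, {s1,s2,s3,s4}, {s0,s1,s2,s3,s4}, {s0,s2,s3,s4}, {s0,s1,s2,s3}.
Accepting DFA states (contain an NFA accepting state): {s1,s2,s3,s4}, {s0,s1,s2,s3,s4}, {s0,s2,s3,s4}.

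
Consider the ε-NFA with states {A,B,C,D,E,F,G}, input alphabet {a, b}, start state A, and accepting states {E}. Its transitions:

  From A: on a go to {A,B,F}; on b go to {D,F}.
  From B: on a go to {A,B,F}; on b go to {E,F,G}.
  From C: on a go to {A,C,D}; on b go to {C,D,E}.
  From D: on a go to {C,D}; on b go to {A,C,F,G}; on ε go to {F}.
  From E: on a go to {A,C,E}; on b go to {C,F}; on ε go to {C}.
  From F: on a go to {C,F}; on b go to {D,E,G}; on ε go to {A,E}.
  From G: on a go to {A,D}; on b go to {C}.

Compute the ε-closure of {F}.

Begin with {F}.
F →ε {A,E}; add A, E.
E →ε {C}; add C.
ε-closure = {A,C,E,F}.

{A,C,E,F}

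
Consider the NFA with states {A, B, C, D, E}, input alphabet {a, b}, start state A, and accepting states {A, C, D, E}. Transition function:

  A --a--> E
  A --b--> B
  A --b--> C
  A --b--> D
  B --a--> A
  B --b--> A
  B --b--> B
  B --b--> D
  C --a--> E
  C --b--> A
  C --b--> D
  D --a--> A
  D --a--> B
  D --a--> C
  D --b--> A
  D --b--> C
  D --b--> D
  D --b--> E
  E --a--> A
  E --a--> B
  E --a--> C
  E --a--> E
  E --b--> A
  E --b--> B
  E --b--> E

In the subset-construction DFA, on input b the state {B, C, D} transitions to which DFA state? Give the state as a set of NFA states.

δ(B,b) = {A, B, D}; δ(C,b) = {A, D}; δ(D,b) = {A, C, D, E}.
Union: {A, B, C, D, E}.

{A, B, C, D, E}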